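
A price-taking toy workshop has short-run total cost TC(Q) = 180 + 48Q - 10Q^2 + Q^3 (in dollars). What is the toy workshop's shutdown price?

The shutdown price is the minimum of AVC. VC = 48Q - 10Q^2 + Q^3, so AVC = 48 - 10Q + Q^2.
dAVC/dQ = -10 + 2Q = 0 gives Q = 5. min AVC = 48 - 10·5 + 5^2 = 23.
So the shutdown price is $23.

$23 per unit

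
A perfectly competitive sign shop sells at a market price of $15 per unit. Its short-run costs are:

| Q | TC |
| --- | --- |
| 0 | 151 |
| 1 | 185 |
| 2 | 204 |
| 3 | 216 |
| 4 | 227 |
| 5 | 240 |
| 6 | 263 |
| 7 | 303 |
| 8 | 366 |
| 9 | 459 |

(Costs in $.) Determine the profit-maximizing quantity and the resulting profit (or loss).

Compute π = P·Q − TC at each output: Q=0: -151; Q=1: -170; Q=2: -174; Q=3: -171; Q=4: -167; Q=5: -165; Q=6: -173; Q=7: -198; Q=8: -246; Q=9: -324.
Profit is highest at Q = 0. Equivalently, the lowest AVC in the table is 89/5 ≈ $17.80 at Q = 5, and P = $15 falls below it — price never covers variable cost, so the firm shuts down and loses only its fixed cost.

Q = 0 (shut down); profit = -$151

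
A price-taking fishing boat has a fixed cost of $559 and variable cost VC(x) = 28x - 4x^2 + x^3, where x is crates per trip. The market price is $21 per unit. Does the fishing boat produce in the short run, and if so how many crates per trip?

Shut down

Strip out fixed cost: VC = 28x - 4x^2 + x^3. Then AVC = 28 - 4x + x^2 and MC = 28 - 8x + 3x^2.
The AVC parabola has its vertex at x = 4/2 = 2, where AVC = 28 - 4·2 + 2^2 = $24.
With P < min AVC ($21 < $24), every unit sold adds to the loss.
Shutting down limits the loss to fixed cost, $559.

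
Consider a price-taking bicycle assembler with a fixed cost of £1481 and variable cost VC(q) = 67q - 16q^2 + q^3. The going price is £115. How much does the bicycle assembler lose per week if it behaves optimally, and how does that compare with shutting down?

Profit = -£329 at q = 12

AVC = 67 - 16q + q^2 has its minimum £3 at q = 8; price £115 clears that bar, so the firm operates.
MC = 67 - 32q + 3q^2. Setting P = MC and taking the root on the rising branch gives q* = 12.
TR = 115·12 = 1380. TC = 1481 + 228 = 1709. Profit = 1380 − 1709 = -£329.
That loss of £329 beats the £1481 the firm would lose by shutting down; producing recovers £1152 of fixed cost.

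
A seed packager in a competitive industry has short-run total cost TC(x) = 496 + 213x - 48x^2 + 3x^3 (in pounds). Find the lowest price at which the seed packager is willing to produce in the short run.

£21 per unit

Short-run supply begins at min AVC. From VC = 213x - 48x^2 + 3x^3, AVC = 213 - 48x + 3x^2.
At the minimum of AVC, MC = AVC. MC = 213 - 96x + 9x^2; setting MC = AVC gives 6x^2 - 48x = 0, so x = 8. min AVC = 21.
So the shutdown price is £21.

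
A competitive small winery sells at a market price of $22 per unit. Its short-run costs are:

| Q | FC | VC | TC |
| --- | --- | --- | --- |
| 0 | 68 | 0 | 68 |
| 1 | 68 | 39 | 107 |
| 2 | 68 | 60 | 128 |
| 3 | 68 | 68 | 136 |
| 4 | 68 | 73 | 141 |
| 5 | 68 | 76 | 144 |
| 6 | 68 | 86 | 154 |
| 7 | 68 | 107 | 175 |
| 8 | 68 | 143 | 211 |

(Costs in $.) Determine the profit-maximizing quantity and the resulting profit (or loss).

Compute π = P·Q − TC at each output: Q=0: -68; Q=1: -85; Q=2: -84; Q=3: -70; Q=4: -53; Q=5: -34; Q=6: -22; Q=7: -21; Q=8: -35.
Profit is maximized at Q = 7. AVC there is 107/7 = $15.29 ≤ P, so producing beats shutting down (which would give -$68).

Q = 7; profit = -$21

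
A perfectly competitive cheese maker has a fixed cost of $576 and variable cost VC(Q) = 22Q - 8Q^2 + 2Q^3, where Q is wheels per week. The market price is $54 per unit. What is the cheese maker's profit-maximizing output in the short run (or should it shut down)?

Produce at Q = 4

From TC, MC = TC'(Q) = 22 - 16Q + 6Q^2 and AVC = VC/Q = 22 - 8Q + 2Q^2.
AVC is minimized where dAVC/dQ = -8 + 4Q = 0, at Q = 2; min AVC = 22 - 8·2 + 2·2^2 = $14.
Because $54 ≥ $14, revenue can cover variable cost; the firm operates.
Solving P = MC: -32 - 16Q + 6Q^2 = 0 ⇒ Q = -4/3 or 4. On the upward-sloping branch, Q* = 4.
Check: AVC at Q = 4 is $22 ≤ P, so revenue covers variable cost.
Profit = P·Q − TC = 54·4 − 664 = -$448, a loss, but smaller than the $576 fixed cost the firm would lose by shutting down.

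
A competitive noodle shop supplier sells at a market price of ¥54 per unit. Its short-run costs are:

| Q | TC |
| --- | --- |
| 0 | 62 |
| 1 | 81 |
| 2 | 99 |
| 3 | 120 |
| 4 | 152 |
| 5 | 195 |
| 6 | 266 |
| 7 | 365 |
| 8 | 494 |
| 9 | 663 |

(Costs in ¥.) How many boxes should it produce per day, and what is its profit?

Q = 5; profit = ¥75

Compute π = P·Q − TC at each output: Q=0: -62; Q=1: -27; Q=2: 9; Q=3: 42; Q=4: 64; Q=5: 75; Q=6: 58; Q=7: 13; Q=8: -62; Q=9: -177.
Profit is maximized at Q = 5. AVC there is 133/5 = ¥26.60 ≤ P, so producing beats shutting down (which would give -¥62).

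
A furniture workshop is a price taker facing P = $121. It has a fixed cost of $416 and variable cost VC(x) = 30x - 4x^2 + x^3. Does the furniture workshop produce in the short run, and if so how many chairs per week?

Produce at x = 7

From TC, MC = TC'(x) = 30 - 8x + 3x^2 and AVC = VC/x = 30 - 4x + x^2.
AVC is minimized where dAVC/dx = -4 + 2x = 0, at x = 2; min AVC = 30 - 4·2 + 2^2 = $26.
Because $121 ≥ $26, revenue can cover variable cost; the firm operates.
Solving P = MC: -91 - 8x + 3x^2 = 0 ⇒ x = -13/3 or 7. On the upward-sloping branch, x* = 7.
Check: AVC at x = 7 is $51 ≤ P, so revenue covers variable cost.
Profit = P·x − TC = 121·7 − 773 = $74.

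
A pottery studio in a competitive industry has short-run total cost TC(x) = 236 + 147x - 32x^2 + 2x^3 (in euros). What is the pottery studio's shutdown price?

€19 per unit

Short-run supply begins at min AVC. From VC = 147x - 32x^2 + 2x^3, AVC = 147 - 32x + 2x^2.
At the minimum of AVC, MC = AVC. MC = 147 - 64x + 6x^2; setting MC = AVC gives 4x^2 - 32x = 0, so x = 8. min AVC = 19.
The firm shuts down for any P below €19.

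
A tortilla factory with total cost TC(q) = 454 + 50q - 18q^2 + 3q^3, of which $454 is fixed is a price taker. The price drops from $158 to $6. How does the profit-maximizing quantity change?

AVC = 50 - 18q + 3q^2, minimized at q = 3 where min AVC = $23. MC = 50 - 36q + 9q^2.
With P = $158 above the shutdown price, P = MC gives q = 6.
At P = $6 < min AVC = $23, price no longer covers variable cost at any output, so the firm shuts down: q = 0.

Output falls from 6 to 0 (the firm shuts down)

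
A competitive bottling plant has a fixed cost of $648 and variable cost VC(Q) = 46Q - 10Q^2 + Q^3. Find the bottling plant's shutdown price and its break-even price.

Shutdown price = $21; break-even price = $109

Shutdown price = min AVC. AVC = 46 - 10Q + Q^2, with vertex at Q = 5 and minimum $21.
ATC = 648/Q + 46 - 10Q + Q^2. Setting dATC/dQ = −648/Q^2 − 10 + 2Q = 0 gives Q = 9 (since 2·9^3 − 10·9^2 = 648).
min ATC = 648/9 + 46 − 10·9 + 9^2 = $109. That is the break-even price.
For $21 ≤ P < $109 the firm produces at a loss; below $21 it shuts down.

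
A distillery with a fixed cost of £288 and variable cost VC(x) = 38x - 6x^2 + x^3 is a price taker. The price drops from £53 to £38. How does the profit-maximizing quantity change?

Output falls from 5 to 4

AVC = 38 - 6x + x^2, minimized at x = 3 where min AVC = £29. MC = 38 - 12x + 3x^2.
With P = £53 above the shutdown price, P = MC gives x = 5.
At P = £38 ≥ min AVC, set P = MC: x = 4. The firm stays open but cuts output.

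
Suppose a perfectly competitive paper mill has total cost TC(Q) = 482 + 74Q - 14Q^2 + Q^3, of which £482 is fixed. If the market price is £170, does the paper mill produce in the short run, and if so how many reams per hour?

Produce at Q = 12

Strip out fixed cost: VC = 74Q - 14Q^2 + Q^3. Then AVC = 74 - 14Q + Q^2 and MC = 74 - 28Q + 3Q^2.
AVC hits its minimum where MC = AVC, at Q = 7, giving min AVC = 74 - 14·7 + 7^2 = £25.
Because £170 ≥ £25, revenue can cover variable cost; the firm operates.
Solving P = MC: -96 - 28Q + 3Q^2 = 0 ⇒ Q = -8/3 or 12. On the upward-sloping branch, Q* = 12.
Check: AVC at Q = 12 is £50 ≤ P, so revenue covers variable cost.
Profit = P·Q − TC = 170·12 − 1082 = £958.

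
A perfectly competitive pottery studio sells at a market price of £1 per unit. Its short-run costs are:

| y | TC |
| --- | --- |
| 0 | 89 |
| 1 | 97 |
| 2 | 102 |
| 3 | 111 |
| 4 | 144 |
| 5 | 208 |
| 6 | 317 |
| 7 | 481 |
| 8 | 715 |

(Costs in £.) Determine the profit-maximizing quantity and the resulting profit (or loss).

Compute π = P·y − TC at each output: y=0: -89; y=1: -96; y=2: -100; y=3: -108; y=4: -140; y=5: -203; y=6: -311; y=7: -474; y=8: -707.
Profit is highest at y = 0. Equivalently, the lowest AVC in the table is 13/2 ≈ £6.50 at y = 2, and P = £1 falls below it — price never covers variable cost, so the firm shuts down and loses only its fixed cost.

y = 0 (shut down); profit = -£89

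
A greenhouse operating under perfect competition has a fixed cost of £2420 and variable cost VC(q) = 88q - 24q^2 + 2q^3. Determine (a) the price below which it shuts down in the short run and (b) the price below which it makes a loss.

Shutdown price = min AVC. AVC = 88 - 24q + 2q^2, with vertex at q = 6 and minimum £16.
ATC = 2420/q + 88 - 24q + 2q^2. Setting dATC/dq = −2420/q^2 − 24 + 4q = 0 gives q = 11 (since 4·11^3 − 24·11^2 = 2420).
min ATC = 2420/11 + 88 − 24·11 + 2·11^2 = £286. That is the break-even price.
Between these two prices the firm operates at a loss; above £286 it earns a profit.

Shutdown price = £16; break-even price = £286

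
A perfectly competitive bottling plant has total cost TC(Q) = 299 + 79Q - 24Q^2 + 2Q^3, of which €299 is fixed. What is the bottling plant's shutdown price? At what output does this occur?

€7 per unit, at Q = 6

Short-run supply begins at min AVC. From VC = 79Q - 24Q^2 + 2Q^3, AVC = 79 - 24Q + 2Q^2.
dAVC/dQ = -24 + 4Q = 0 gives Q = 6. min AVC = 79 - 24·6 + 2·6^2 = 7.
So the shutdown price is €7.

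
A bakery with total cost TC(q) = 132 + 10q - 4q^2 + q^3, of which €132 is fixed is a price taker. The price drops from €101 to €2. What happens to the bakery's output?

Output falls from 7 to 0 (the firm shuts down)

MC = 10 - 8q + 3q^2; the shutdown threshold is min AVC = €6 (at q = 2).
At P = €101 ≥ min AVC, set P = MC on the rising branch: q = 7.
At P = €2 < min AVC = €6, price no longer covers variable cost at any output, so the firm shuts down: q = 0.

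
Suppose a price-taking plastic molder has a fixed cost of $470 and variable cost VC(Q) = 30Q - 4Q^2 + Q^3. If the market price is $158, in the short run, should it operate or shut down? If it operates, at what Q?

From TC, MC = TC'(Q) = 30 - 8Q + 3Q^2 and AVC = VC/Q = 30 - 4Q + Q^2.
AVC hits its minimum where MC = AVC, at Q = 2, giving min AVC = 30 - 4·2 + 2^2 = $26.
Because $158 ≥ $26, revenue can cover variable cost; the firm operates.
Set P = MC: 158 = 30 - 8Q + 3Q^2 → -128 - 8Q + 3Q^2 = 0. The roots are Q = -16/3 and Q = 8; the profit-maximizing output is on the rising part of MC, so Q* = 8.
Check: AVC at Q = 8 is $62 ≤ P, so revenue covers variable cost.
Profit = P·Q − TC = 158·8 − 966 = $298.

Produce at Q = 8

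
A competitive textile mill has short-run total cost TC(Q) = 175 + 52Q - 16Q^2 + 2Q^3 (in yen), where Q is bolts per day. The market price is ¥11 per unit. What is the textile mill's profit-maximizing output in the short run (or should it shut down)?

Shut down

Strip out fixed cost: VC = 52Q - 16Q^2 + 2Q^3. Then AVC = 52 - 16Q + 2Q^2 and MC = 52 - 32Q + 6Q^2.
The AVC parabola has its vertex at Q = 16/4 = 4, where AVC = 52 - 16·4 + 2·4^2 = ¥20.
With P < min AVC (¥11 < ¥20), every unit sold adds to the loss.
Best response: produce nothing and absorb the ¥175 fixed cost.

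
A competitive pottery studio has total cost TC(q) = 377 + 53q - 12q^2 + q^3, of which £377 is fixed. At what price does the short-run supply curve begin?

The shutdown price is the minimum of AVC. VC = 53q - 12q^2 + q^3, so AVC = 53 - 12q + q^2.
dAVC/dq = -12 + 2q = 0 gives q = 6. min AVC = 53 - 12·6 + 6^2 = 17.
So the shutdown price is £17.

£17 per unit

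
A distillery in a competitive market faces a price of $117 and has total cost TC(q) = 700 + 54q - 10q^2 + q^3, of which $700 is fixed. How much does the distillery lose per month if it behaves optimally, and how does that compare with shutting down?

Profit = -$52 at q = 9

AVC = 54 - 10q + q^2; min AVC = $29 at q = 5. Since P = $117 ≥ min AVC, the firm produces.
With MC = 54 - 20q + 3q^2, P = MC on the upward-sloping part at q* = 9.
TR = 117·9 = 1053. TC = 700 + 405 = 1105. Profit = 1053 − 1105 = -$52.
Shutting down would mean losing the fixed cost of $700, so operating at a loss of $52 is better by $648.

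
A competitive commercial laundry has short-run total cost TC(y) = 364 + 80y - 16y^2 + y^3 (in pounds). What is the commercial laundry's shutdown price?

Short-run supply begins at min AVC. From VC = 80y - 16y^2 + y^3, AVC = 80 - 16y + y^2.
dAVC/dy = -16 + 2y = 0 gives y = 8. min AVC = 80 - 16·8 + 8^2 = 16.
The firm shuts down for any P below £16.

£16 per unit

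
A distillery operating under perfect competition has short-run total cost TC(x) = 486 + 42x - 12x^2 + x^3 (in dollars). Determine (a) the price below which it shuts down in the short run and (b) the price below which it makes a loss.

Shutdown price = $6; break-even price = $69

AVC = 42 - 12x + x^2; minimized at x = 6, giving min AVC = $6. That is the shutdown price.
ATC = 486/x + 42 - 12x + x^2. Setting dATC/dx = −486/x^2 − 12 + 2x = 0 gives x = 9 (since 2·9^3 − 12·9^2 = 486).
min ATC = 486/9 + 42 − 12·9 + 9^2 = $69. That is the break-even price.
For $6 ≤ P < $69 the firm produces at a loss; below $6 it shuts down.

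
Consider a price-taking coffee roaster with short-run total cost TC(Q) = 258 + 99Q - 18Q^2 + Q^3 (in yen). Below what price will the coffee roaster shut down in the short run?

The firm shuts down when price falls below the minimum of average variable cost. AVC = VC/Q = 99 - 18Q + Q^2.
At the minimum of AVC, MC = AVC. MC = 99 - 36Q + 3Q^2; setting MC = AVC gives 2Q^2 - 18Q = 0, so Q = 9. min AVC = 18.
So the shutdown price is ¥18.

¥18 per unit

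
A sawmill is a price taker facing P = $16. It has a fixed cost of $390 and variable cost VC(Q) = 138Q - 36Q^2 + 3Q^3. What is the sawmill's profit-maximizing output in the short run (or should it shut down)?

Shut down

Variable cost is VC = 138Q - 36Q^2 + 3Q^3, so AVC = VC/Q = 138 - 36Q + 3Q^2 and MC = dTC/dQ = 138 - 72Q + 9Q^2.
AVC is minimized where dAVC/dQ = -36 + 6Q = 0, at Q = 6; min AVC = 138 - 36·6 + 3·6^2 = $30.
Since P = $16 < min AVC = $30, price fails to cover variable cost at any output.
Best response: produce nothing and absorb the $390 fixed cost.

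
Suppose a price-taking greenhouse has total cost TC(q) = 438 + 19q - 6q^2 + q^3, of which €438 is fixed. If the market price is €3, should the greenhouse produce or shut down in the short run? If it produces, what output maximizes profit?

Shut down

Variable cost is VC = 19q - 6q^2 + q^3, so AVC = VC/q = 19 - 6q + q^2 and MC = dTC/dq = 19 - 12q + 3q^2.
AVC is minimized where dAVC/dq = -6 + 2q = 0, at q = 3; min AVC = 19 - 6·3 + 3^2 = €10.
P = €3 lies below min AVC = €10; no output level covers variable cost.
Shutting down limits the loss to fixed cost, €438.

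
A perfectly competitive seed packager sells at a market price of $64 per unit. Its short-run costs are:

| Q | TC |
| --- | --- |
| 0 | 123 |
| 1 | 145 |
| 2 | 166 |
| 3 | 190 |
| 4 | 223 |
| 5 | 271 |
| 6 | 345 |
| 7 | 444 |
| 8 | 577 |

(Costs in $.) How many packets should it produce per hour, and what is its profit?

Tabulate TR − TC: Q=0: -123; Q=1: -81; Q=2: -38; Q=3: 2; Q=4: 33; Q=5: 49; Q=6: 39; Q=7: 4; Q=8: -65.
Profit is maximized at Q = 5. AVC there is 148/5 = $29.60 ≤ P, so producing beats shutting down (which would give -$123).

Q = 5; profit = $49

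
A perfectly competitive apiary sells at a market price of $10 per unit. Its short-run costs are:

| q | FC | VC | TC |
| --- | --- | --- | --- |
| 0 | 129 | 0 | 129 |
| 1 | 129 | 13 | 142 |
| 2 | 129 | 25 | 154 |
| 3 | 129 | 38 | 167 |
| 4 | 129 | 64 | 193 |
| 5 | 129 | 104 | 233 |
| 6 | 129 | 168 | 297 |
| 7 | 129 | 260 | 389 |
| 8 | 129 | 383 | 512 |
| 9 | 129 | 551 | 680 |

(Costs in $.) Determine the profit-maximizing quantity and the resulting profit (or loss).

Tabulate TR − TC: q=0: -129; q=1: -132; q=2: -134; q=3: -137; q=4: -153; q=5: -183; q=6: -237; q=7: -319; q=8: -432; q=9: -590.
Profit is highest at q = 0. Equivalently, the lowest AVC in the table is 25/2 ≈ $12.50 at q = 2, and P = $10 falls below it — price never covers variable cost, so the firm shuts down and loses only its fixed cost.

q = 0 (shut down); profit = -$129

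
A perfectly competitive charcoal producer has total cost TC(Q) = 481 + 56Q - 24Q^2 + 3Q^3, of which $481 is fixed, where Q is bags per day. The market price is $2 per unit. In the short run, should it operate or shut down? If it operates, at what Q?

Shut down

Variable cost is VC = 56Q - 24Q^2 + 3Q^3, so AVC = VC/Q = 56 - 24Q + 3Q^2 and MC = dTC/dQ = 56 - 48Q + 9Q^2.
AVC hits its minimum where MC = AVC, at Q = 4, giving min AVC = 56 - 24·4 + 3·4^2 = $8.
P = $2 lies below min AVC = $8; no output level covers variable cost.
Shutting down limits the loss to fixed cost, $481.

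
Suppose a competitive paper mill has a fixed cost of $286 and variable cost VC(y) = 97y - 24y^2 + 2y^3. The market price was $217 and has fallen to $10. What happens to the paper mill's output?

Output falls from 10 to 0 (the firm shuts down)

MC = 97 - 48y + 6y^2; the shutdown threshold is min AVC = $25 (at y = 6).
At P = $217 ≥ min AVC, set P = MC on the rising branch: y = 10.
At P = $10 < min AVC = $25, price no longer covers variable cost at any output, so the firm shuts down: y = 0.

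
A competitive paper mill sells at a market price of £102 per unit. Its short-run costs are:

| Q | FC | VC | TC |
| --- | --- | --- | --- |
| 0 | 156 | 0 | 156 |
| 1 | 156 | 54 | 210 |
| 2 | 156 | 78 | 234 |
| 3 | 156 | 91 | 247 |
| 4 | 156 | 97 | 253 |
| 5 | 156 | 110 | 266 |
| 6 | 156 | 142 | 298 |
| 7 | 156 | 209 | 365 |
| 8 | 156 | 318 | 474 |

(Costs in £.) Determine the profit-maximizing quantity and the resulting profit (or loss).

Compute π = P·Q − TC at each output: Q=0: -156; Q=1: -108; Q=2: -30; Q=3: 59; Q=4: 155; Q=5: 244; Q=6: 314; Q=7: 349; Q=8: 342.
Profit is maximized at Q = 7. AVC there is 209/7 = £29.86 ≤ P, so producing beats shutting down (which would give -£156).

Q = 7; profit = £349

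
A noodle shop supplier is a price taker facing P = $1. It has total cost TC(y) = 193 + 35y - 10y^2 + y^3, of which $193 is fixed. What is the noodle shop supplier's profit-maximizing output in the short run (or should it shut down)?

Strip out fixed cost: VC = 35y - 10y^2 + y^3. Then AVC = 35 - 10y + y^2 and MC = 35 - 20y + 3y^2.
The AVC parabola has its vertex at y = 10/2 = 5, where AVC = 35 - 10·5 + 5^2 = $10.
P = $1 lies below min AVC = $10; no output level covers variable cost.
Best response: produce nothing and absorb the $193 fixed cost.

Shut down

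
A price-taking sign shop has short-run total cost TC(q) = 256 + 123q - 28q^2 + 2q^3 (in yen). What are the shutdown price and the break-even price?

Shutdown price = ¥25; break-even price = ¥59

AVC = 123 - 28q + 2q^2; minimized at q = 7, giving min AVC = ¥25. That is the shutdown price.
ATC = 256/q + 123 - 28q + 2q^2. Setting dATC/dq = −256/q^2 − 28 + 4q = 0 gives q = 8 (since 4·8^3 − 28·8^2 = 256).
min ATC = 256/8 + 123 − 28·8 + 2·8^2 = ¥59. That is the break-even price.
For ¥25 ≤ P < ¥59 the firm produces at a loss; below ¥25 it shuts down.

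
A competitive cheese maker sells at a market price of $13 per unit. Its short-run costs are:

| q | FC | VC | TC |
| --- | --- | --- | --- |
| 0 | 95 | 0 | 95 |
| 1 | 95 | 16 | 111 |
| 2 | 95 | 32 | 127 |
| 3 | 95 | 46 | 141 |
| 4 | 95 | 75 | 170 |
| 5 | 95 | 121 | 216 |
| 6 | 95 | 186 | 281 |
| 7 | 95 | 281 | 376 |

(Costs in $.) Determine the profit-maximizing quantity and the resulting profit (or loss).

Tabulate TR − TC: q=0: -95; q=1: -98; q=2: -101; q=3: -102; q=4: -118; q=5: -151; q=6: -203; q=7: -285.
Profit is highest at q = 0. Equivalently, the lowest AVC in the table is 46/3 ≈ $15.33 at q = 3, and P = $13 falls below it — price never covers variable cost, so the firm shuts down and loses only its fixed cost.

q = 0 (shut down); profit = -$95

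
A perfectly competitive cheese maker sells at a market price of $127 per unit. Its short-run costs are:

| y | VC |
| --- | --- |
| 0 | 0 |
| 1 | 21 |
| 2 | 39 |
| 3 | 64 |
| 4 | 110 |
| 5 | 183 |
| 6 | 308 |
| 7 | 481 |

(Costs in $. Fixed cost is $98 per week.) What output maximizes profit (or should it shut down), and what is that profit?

y = 6; profit = $356

Tabulate TR − TC: y=0: -98; y=1: 8; y=2: 117; y=3: 219; y=4: 300; y=5: 354; y=6: 356; y=7: 310.
Profit is maximized at y = 6. AVC there is 308/6 = $51.33 ≤ P, so producing beats shutting down (which would give -$98).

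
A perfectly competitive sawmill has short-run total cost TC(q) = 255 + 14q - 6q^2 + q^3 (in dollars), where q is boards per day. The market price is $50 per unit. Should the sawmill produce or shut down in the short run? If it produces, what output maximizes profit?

Produce at q = 6

Variable cost is VC = 14q - 6q^2 + q^3, so AVC = VC/q = 14 - 6q + q^2 and MC = dTC/dq = 14 - 12q + 3q^2.
The AVC parabola has its vertex at q = 6/2 = 3, where AVC = 14 - 6·3 + 3^2 = $5.
P = $50 exceeds min AVC = $5, so the firm stays open.
P = MC gives -36 - 12q + 3q^2 = 0, with roots -2 and 6. Take the larger (rising MC): q* = 6.
Check: AVC at q = 6 is $14 ≤ P, so revenue covers variable cost.
Profit = P·q − TC = 50·6 − 339 = -$39, a loss, but smaller than the $255 fixed cost the firm would lose by shutting down.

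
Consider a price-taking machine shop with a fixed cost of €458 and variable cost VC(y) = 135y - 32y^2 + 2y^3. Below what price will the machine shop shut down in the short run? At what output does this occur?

Short-run supply begins at min AVC. From VC = 135y - 32y^2 + 2y^3, AVC = 135 - 32y + 2y^2.
dAVC/dy = -32 + 4y = 0 gives y = 8. min AVC = 135 - 32·8 + 2·8^2 = 7.
For P < €7 the firm produces nothing.

€7 per unit, at y = 8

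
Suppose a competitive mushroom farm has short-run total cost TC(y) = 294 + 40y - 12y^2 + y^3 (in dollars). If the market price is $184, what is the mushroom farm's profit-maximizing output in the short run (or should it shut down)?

Produce at y = 12

From TC, MC = TC'(y) = 40 - 24y + 3y^2 and AVC = VC/y = 40 - 12y + y^2.
The AVC parabola has its vertex at y = 12/2 = 6, where AVC = 40 - 12·6 + 6^2 = $4.
Because $184 ≥ $4, revenue can cover variable cost; the firm operates.
Set P = MC: 184 = 40 - 24y + 3y^2 → -144 - 24y + 3y^2 = 0. The roots are y = -4 and y = 12; the profit-maximizing output is on the rising part of MC, so y* = 12.
Check: AVC at y = 12 is $40 ≤ P, so revenue covers variable cost.
Profit = P·y − TC = 184·12 − 774 = $1434.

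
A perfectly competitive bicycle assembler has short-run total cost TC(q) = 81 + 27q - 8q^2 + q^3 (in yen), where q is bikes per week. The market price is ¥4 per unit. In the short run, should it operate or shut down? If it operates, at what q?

Shut down

Variable cost is VC = 27q - 8q^2 + q^3, so AVC = VC/q = 27 - 8q + q^2 and MC = dTC/dq = 27 - 16q + 3q^2.
The AVC parabola has its vertex at q = 8/2 = 4, where AVC = 27 - 8·4 + 4^2 = ¥11.
Since P = ¥4 < min AVC = ¥11, price fails to cover variable cost at any output.
Shutting down limits the loss to fixed cost, ¥81.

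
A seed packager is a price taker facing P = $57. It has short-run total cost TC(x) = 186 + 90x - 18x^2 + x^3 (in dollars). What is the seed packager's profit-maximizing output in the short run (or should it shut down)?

Strip out fixed cost: VC = 90x - 18x^2 + x^3. Then AVC = 90 - 18x + x^2 and MC = 90 - 36x + 3x^2.
AVC hits its minimum where MC = AVC, at x = 9, giving min AVC = 90 - 18·9 + 9^2 = $9.
Because $57 ≥ $9, revenue can cover variable cost; the firm operates.
Solving P = MC: 33 - 36x + 3x^2 = 0 ⇒ x = 1 or 11. On the upward-sloping branch, x* = 11.
Check: AVC at x = 11 is $13 ≤ P, so revenue covers variable cost.
Profit = P·x − TC = 57·11 − 329 = $298.

Produce at x = 11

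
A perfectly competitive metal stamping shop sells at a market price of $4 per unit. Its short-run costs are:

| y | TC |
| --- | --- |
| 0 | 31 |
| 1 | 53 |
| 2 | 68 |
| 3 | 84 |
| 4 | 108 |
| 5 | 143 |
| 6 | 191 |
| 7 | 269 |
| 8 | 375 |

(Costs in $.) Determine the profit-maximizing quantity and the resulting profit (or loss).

y = 0 (shut down); profit = -$31

Profit at each row (π = 4y − TC): y=0: -31; y=1: -49; y=2: -60; y=3: -72; y=4: -92; y=5: -123; y=6: -167; y=7: -241; y=8: -343.
Profit is highest at y = 0. Equivalently, the lowest AVC in the table is 53/3 ≈ $17.67 at y = 3, and P = $4 falls below it — price never covers variable cost, so the firm shuts down and loses only its fixed cost.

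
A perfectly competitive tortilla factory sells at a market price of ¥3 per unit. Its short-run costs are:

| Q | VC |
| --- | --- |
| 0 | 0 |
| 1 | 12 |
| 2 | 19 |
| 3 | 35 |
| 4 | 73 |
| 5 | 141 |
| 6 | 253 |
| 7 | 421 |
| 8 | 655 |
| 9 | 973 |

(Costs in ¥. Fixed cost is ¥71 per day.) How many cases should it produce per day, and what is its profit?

Profit at each row (π = 3Q − TC): Q=0: -71; Q=1: -80; Q=2: -84; Q=3: -97; Q=4: -132; Q=5: -197; Q=6: -306; Q=7: -471; Q=8: -702; Q=9: -1017.
Profit is highest at Q = 0. Equivalently, the lowest AVC in the table is 19/2 ≈ ¥9.50 at Q = 2, and P = ¥3 falls below it — price never covers variable cost, so the firm shuts down and loses only its fixed cost.

Q = 0 (shut down); profit = -¥71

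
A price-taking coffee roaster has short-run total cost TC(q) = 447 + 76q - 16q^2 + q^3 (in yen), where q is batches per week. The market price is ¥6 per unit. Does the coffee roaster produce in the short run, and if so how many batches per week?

Variable cost is VC = 76q - 16q^2 + q^3, so AVC = VC/q = 76 - 16q + q^2 and MC = dTC/dq = 76 - 32q + 3q^2.
The AVC parabola has its vertex at q = 16/2 = 8, where AVC = 76 - 16·8 + 8^2 = ¥12.
Since P = ¥6 < min AVC = ¥12, price fails to cover variable cost at any output.
Shutting down limits the loss to fixed cost, ¥447.

Shut down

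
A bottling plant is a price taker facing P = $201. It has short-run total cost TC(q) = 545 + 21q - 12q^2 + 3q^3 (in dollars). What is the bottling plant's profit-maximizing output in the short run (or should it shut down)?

Produce at q = 6

Variable cost is VC = 21q - 12q^2 + 3q^3, so AVC = VC/q = 21 - 12q + 3q^2 and MC = dTC/dq = 21 - 24q + 9q^2.
The AVC parabola has its vertex at q = 12/6 = 2, where AVC = 21 - 12·2 + 3·2^2 = $9.
Since P = $201 ≥ min AVC = $9, price covers variable cost and the firm should produce.
Set P = MC: 201 = 21 - 24q + 9q^2 → -180 - 24q + 9q^2 = 0. The roots are q = -10/3 and q = 6; the profit-maximizing output is on the rising part of MC, so q* = 6.
Check: AVC at q = 6 is $57 ≤ P, so revenue covers variable cost.
Profit = P·q − TC = 201·6 − 887 = $319.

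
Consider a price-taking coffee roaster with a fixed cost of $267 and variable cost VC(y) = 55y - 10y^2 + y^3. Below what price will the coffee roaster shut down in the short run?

$30 per unit

Short-run supply begins at min AVC. From VC = 55y - 10y^2 + y^3, AVC = 55 - 10y + y^2.
dAVC/dy = -10 + 2y = 0 gives y = 5. min AVC = 55 - 10·5 + 5^2 = 30.
For P < $30 the firm produces nothing.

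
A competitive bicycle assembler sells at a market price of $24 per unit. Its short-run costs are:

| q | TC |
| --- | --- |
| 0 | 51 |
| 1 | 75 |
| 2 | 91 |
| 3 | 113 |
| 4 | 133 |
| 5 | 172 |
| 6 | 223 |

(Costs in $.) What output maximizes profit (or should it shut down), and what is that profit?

Compute π = P·q − TC at each output: q=0: -51; q=1: -51; q=2: -43; q=3: -41; q=4: -37; q=5: -52; q=6: -79.
Profit is maximized at q = 4. AVC there is 82/4 = $20.50 ≤ P, so producing beats shutting down (which would give -$51).

q = 4; profit = -$37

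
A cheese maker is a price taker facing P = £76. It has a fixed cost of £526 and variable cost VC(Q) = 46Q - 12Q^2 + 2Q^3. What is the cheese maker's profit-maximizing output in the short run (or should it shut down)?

Variable cost is VC = 46Q - 12Q^2 + 2Q^3, so AVC = VC/Q = 46 - 12Q + 2Q^2 and MC = dTC/dQ = 46 - 24Q + 6Q^2.
The AVC parabola has its vertex at Q = 12/4 = 3, where AVC = 46 - 12·3 + 2·3^2 = £28.
P = £76 exceeds min AVC = £28, so the firm stays open.
Solving P = MC: -30 - 24Q + 6Q^2 = 0 ⇒ Q = -1 or 5. On the upward-sloping branch, Q* = 5.
Check: AVC at Q = 5 is £36 ≤ P, so revenue covers variable cost.
Profit = P·Q − TC = 76·5 − 706 = -£326, a loss, but smaller than the £526 fixed cost the firm would lose by shutting down.

Produce at Q = 5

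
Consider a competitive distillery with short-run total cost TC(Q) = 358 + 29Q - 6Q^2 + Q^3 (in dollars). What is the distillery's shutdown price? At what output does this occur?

The firm shuts down when price falls below the minimum of average variable cost. AVC = VC/Q = 29 - 6Q + Q^2.
dAVC/dQ = -6 + 2Q = 0 gives Q = 3. min AVC = 29 - 6·3 + 3^2 = 20.
The firm shuts down for any P below $20.

$20 per unit, at Q = 3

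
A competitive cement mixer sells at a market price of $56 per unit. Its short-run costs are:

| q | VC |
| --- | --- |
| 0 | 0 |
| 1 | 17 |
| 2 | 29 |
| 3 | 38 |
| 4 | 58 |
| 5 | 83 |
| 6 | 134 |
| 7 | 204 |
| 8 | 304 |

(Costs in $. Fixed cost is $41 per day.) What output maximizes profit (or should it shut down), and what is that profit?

Compute π = P·q − TC at each output: q=0: -41; q=1: -2; q=2: 42; q=3: 89; q=4: 125; q=5: 156; q=6: 161; q=7: 147; q=8: 103.
Profit is maximized at q = 6. AVC there is 134/6 = $22.33 ≤ P, so producing beats shutting down (which would give -$41).

q = 6; profit = $161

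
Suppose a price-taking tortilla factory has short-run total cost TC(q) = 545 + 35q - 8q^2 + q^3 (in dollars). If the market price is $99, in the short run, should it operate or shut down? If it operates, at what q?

Produce at q = 8

Variable cost is VC = 35q - 8q^2 + q^3, so AVC = VC/q = 35 - 8q + q^2 and MC = dTC/dq = 35 - 16q + 3q^2.
The AVC parabola has its vertex at q = 8/2 = 4, where AVC = 35 - 8·4 + 4^2 = $19.
Since P = $99 ≥ min AVC = $19, price covers variable cost and the firm should produce.
P = MC gives -64 - 16q + 3q^2 = 0, with roots -8/3 and 8. Take the larger (rising MC): q* = 8.
Check: AVC at q = 8 is $35 ≤ P, so revenue covers variable cost.
Profit = P·q − TC = 99·8 − 825 = -$33, a loss, but smaller than the $545 fixed cost the firm would lose by shutting down.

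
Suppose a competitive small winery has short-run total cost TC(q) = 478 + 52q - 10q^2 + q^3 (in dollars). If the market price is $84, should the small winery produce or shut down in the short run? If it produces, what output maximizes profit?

Produce at q = 8

Strip out fixed cost: VC = 52q - 10q^2 + q^3. Then AVC = 52 - 10q + q^2 and MC = 52 - 20q + 3q^2.
AVC hits its minimum where MC = AVC, at q = 5, giving min AVC = 52 - 10·5 + 5^2 = $27.
P = $84 exceeds min AVC = $27, so the firm stays open.
P = MC gives -32 - 20q + 3q^2 = 0, with roots -4/3 and 8. Take the larger (rising MC): q* = 8.
Check: AVC at q = 8 is $36 ≤ P, so revenue covers variable cost.
Profit = P·q − TC = 84·8 − 766 = -$94, a loss, but smaller than the $478 fixed cost the firm would lose by shutting down.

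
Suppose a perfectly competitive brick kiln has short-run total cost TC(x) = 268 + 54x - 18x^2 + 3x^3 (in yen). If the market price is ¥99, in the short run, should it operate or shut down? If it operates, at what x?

Strip out fixed cost: VC = 54x - 18x^2 + 3x^3. Then AVC = 54 - 18x + 3x^2 and MC = 54 - 36x + 9x^2.
The AVC parabola has its vertex at x = 18/6 = 3, where AVC = 54 - 18·3 + 3·3^2 = ¥27.
Because ¥99 ≥ ¥27, revenue can cover variable cost; the firm operates.
Solving P = MC: -45 - 36x + 9x^2 = 0 ⇒ x = -1 or 5. On the upward-sloping branch, x* = 5.
Check: AVC at x = 5 is ¥39 ≤ P, so revenue covers variable cost.
Profit = P·x − TC = 99·5 − 463 = ¥32.

Produce at x = 5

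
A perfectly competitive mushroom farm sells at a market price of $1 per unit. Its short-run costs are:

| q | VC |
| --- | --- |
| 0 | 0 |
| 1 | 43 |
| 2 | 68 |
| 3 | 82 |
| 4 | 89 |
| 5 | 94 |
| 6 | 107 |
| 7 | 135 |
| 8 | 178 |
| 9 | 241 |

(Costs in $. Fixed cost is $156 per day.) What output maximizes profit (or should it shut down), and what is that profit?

Profit at each row (π = 1q − TC): q=0: -156; q=1: -198; q=2: -222; q=3: -235; q=4: -241; q=5: -245; q=6: -257; q=7: -284; q=8: -326; q=9: -388.
Profit is highest at q = 0. Equivalently, the lowest AVC in the table is 107/6 ≈ $17.83 at q = 6, and P = $1 falls below it — price never covers variable cost, so the firm shuts down and loses only its fixed cost.

q = 0 (shut down); profit = -$156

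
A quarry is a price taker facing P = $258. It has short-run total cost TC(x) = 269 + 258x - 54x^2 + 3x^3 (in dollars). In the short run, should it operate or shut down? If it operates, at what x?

From TC, MC = TC'(x) = 258 - 108x + 9x^2 and AVC = VC/x = 258 - 54x + 3x^2.
AVC is minimized where dAVC/dx = -54 + 6x = 0, at x = 9; min AVC = 258 - 54·9 + 3·9^2 = $15.
P = $258 exceeds min AVC = $15, so the firm stays open.
Solving P = MC: -108x + 9x^2 = 0 ⇒ x = 0 or 12. On the upward-sloping branch, x* = 12.
Check: AVC at x = 12 is $42 ≤ P, so revenue covers variable cost.
Profit = P·x − TC = 258·12 − 773 = $2323.

Produce at x = 12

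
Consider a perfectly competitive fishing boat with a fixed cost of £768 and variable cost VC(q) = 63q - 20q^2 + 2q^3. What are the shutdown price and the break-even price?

Shutdown price = £13; break-even price = £127

AVC = 63 - 20q + 2q^2; minimized at q = 5, giving min AVC = £13. That is the shutdown price.
ATC = 768/q + 63 - 20q + 2q^2. Setting dATC/dq = −768/q^2 − 20 + 4q = 0 gives q = 8 (since 4·8^3 − 20·8^2 = 768).
min ATC = 768/8 + 63 − 20·8 + 2·8^2 = £127. That is the break-even price.
Between these two prices the firm operates at a loss; above £127 it earns a profit.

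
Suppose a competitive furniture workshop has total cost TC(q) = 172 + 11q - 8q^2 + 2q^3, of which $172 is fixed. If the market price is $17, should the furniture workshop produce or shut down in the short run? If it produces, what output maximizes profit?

Variable cost is VC = 11q - 8q^2 + 2q^3, so AVC = VC/q = 11 - 8q + 2q^2 and MC = dTC/dq = 11 - 16q + 6q^2.
AVC hits its minimum where MC = AVC, at q = 2, giving min AVC = 11 - 8·2 + 2·2^2 = $3.
Since P = $17 ≥ min AVC = $3, price covers variable cost and the firm should produce.
Set P = MC: 17 = 11 - 16q + 6q^2 → -6 - 16q + 6q^2 = 0. The roots are q = -1/3 and q = 3; the profit-maximizing output is on the rising part of MC, so q* = 3.
Check: AVC at q = 3 is $5 ≤ P, so revenue covers variable cost.
Profit = P·q − TC = 17·3 − 187 = -$136, a loss, but smaller than the $172 fixed cost the firm would lose by shutting down.

Produce at q = 3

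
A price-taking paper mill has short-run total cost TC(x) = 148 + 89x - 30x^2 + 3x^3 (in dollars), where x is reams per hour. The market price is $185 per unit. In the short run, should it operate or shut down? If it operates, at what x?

Strip out fixed cost: VC = 89x - 30x^2 + 3x^3. Then AVC = 89 - 30x + 3x^2 and MC = 89 - 60x + 9x^2.
AVC hits its minimum where MC = AVC, at x = 5, giving min AVC = 89 - 30·5 + 3·5^2 = $14.
P = $185 exceeds min AVC = $14, so the firm stays open.
P = MC gives -96 - 60x + 9x^2 = 0, with roots -4/3 and 8. Take the larger (rising MC): x* = 8.
Check: AVC at x = 8 is $41 ≤ P, so revenue covers variable cost.
Profit = P·x − TC = 185·8 − 476 = $1004.

Produce at x = 8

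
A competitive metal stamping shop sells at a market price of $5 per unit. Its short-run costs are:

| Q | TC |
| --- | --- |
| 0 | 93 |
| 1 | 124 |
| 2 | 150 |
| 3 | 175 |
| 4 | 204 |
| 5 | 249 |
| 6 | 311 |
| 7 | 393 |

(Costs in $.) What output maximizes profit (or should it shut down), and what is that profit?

Profit at each row (π = 5Q − TC): Q=0: -93; Q=1: -119; Q=2: -140; Q=3: -160; Q=4: -184; Q=5: -224; Q=6: -281; Q=7: -358.
Profit is highest at Q = 0. Equivalently, the lowest AVC in the table is 82/3 ≈ $27.33 at Q = 3, and P = $5 falls below it — price never covers variable cost, so the firm shuts down and loses only its fixed cost.

Q = 0 (shut down); profit = -$93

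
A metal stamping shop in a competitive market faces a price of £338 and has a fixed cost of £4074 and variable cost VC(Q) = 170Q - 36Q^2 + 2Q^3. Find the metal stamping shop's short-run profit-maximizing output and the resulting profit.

AVC = 170 - 36Q + 2Q^2 has its minimum £8 at Q = 9; price £338 clears that bar, so the firm operates.
MC = 170 - 72Q + 6Q^2. Setting P = MC and taking the root on the rising branch gives Q* = 14.
TR = 338·14 = 4732. TC = 4074 + 812 = 4886. Profit = 4732 − 4886 = -£154.
Shutting down would mean losing the fixed cost of £4074, so operating at a loss of £154 is better by £3920.

Profit = -£154 at Q = 14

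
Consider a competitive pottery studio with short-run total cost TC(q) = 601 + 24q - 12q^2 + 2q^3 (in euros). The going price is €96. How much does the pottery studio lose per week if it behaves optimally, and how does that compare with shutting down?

AVC = 24 - 12q + 2q^2; min AVC = €6 at q = 3. Since P = €96 ≥ min AVC, the firm produces.
With MC = 24 - 24q + 6q^2, P = MC on the upward-sloping part at q* = 6.
TR = 96·6 = 576. TC = 601 + 144 = 745. Profit = 576 − 745 = -€169.
That loss of €169 beats the €601 the firm would lose by shutting down; producing recovers €432 of fixed cost.

Profit = -€169 at q = 6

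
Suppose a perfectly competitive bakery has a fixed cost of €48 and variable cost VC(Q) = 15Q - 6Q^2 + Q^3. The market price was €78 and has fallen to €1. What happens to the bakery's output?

AVC = 15 - 6Q + Q^2, minimized at Q = 3 where min AVC = €6. MC = 15 - 12Q + 3Q^2.
At P = €78 ≥ min AVC, set P = MC on the rising branch: Q = 7.
At P = €1 < min AVC = €6, price no longer covers variable cost at any output, so the firm shuts down: Q = 0.

Output falls from 7 to 0 (the firm shuts down)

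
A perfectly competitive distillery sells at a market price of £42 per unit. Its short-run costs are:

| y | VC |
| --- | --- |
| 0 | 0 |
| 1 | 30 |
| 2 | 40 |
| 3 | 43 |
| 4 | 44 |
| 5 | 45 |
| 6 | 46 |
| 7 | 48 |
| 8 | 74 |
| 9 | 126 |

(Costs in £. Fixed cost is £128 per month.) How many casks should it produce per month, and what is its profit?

Profit at each row (π = 42y − TC): y=0: -128; y=1: -116; y=2: -84; y=3: -45; y=4: -4; y=5: 37; y=6: 78; y=7: 118; y=8: 134; y=9: 124.
Profit is maximized at y = 8. AVC there is 74/8 = £9.25 ≤ P, so producing beats shutting down (which would give -£128).

y = 8; profit = £134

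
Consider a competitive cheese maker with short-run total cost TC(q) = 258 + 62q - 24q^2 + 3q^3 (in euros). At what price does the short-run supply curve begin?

€14 per unit

The shutdown price is the minimum of AVC. VC = 62q - 24q^2 + 3q^3, so AVC = 62 - 24q + 3q^2.
dAVC/dq = -24 + 6q = 0 gives q = 4. min AVC = 62 - 24·4 + 3·4^2 = 14.
The firm shuts down for any P below €14.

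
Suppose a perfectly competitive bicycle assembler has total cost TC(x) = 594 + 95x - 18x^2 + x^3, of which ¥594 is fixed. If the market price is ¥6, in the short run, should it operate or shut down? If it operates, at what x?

Variable cost is VC = 95x - 18x^2 + x^3, so AVC = VC/x = 95 - 18x + x^2 and MC = dTC/dx = 95 - 36x + 3x^2.
The AVC parabola has its vertex at x = 18/2 = 9, where AVC = 95 - 18·9 + 9^2 = ¥14.
Since P = ¥6 < min AVC = ¥14, price fails to cover variable cost at any output.
Best response: produce nothing and absorb the ¥594 fixed cost.

Shut down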